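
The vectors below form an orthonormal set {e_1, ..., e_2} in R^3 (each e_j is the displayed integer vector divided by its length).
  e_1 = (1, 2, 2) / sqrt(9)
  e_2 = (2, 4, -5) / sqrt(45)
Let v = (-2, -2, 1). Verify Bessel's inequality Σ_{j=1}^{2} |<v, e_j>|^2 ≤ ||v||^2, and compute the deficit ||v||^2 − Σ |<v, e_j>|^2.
Σ |<v, e_j>|^2 = 41/5; ||v||^2 = 9; deficit = 4/5

Write each e_j = u_j / sqrt(<u_j, u_j>) where u_j is the displayed integer vector. Then <v, e_j> = <v, u_j> / sqrt(<u_j, u_j>), so |<v, e_j>|^2 = <v, u_j>^2 / <u_j, u_j>.
Coefficients: <v, e_1> = -4/sqrt(9), <v, e_2> = -17/sqrt(45).
Square and sum: Σ |<v, e_j>|^2 = 41/5.
Compute ||v||^2 = v·v = 9.
Deficit = 9 − 41/5 = 4/5 ≥ 0, confirming Bessel's inequality. (The deficit equals ||v − Σ <v,e_j> e_j||^2, the squared distance from v to span{e_j}.)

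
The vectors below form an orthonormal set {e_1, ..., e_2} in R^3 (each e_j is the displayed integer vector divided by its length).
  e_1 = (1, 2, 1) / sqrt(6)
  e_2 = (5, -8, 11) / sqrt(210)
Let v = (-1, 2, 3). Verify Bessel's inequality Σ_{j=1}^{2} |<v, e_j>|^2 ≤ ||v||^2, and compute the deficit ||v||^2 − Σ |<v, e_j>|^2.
Σ |<v, e_j>|^2 = 234/35; ||v||^2 = 14; deficit = 256/35

Write each e_j = u_j / sqrt(<u_j, u_j>) where u_j is the displayed integer vector. Then <v, e_j> = <v, u_j> / sqrt(<u_j, u_j>), so |<v, e_j>|^2 = <v, u_j>^2 / <u_j, u_j>.
Coefficients: <v, e_1> = 6/sqrt(6), <v, e_2> = 12/sqrt(210).
Square and sum: Σ |<v, e_j>|^2 = 234/35.
Compute ||v||^2 = v·v = 14.
Deficit = 14 − 234/35 = 256/35 ≥ 0, confirming Bessel's inequality. (The deficit equals ||v − Σ <v,e_j> e_j||^2, the squared distance from v to span{e_j}.)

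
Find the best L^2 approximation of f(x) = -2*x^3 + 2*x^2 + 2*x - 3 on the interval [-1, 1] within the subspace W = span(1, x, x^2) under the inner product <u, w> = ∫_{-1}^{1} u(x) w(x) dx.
g(x) = 2*x^2 + 4*x/5 - 3

The best approximation g ∈ W is the orthogonal projection of f onto W. Writing g = a_0 + a_1 x + a_2 x^2, the coefficients solve the normal equations G · a = b where
  G_{ij} = <φ_i, φ_j> and b_i = <f, φ_i>, with φ_0 = 1, φ_1 = x, φ_2 = x^2.
G =
  [2, 0, 2/3]
  [0, 2/3, 0]
  [2/3, 0, 2/5],
b = (-14/3, 8/15, -6/5).
Solving gives a_0 = -3, a_1 = 4/5, a_2 = 2, so
  g(x) = 2*x^2 + 4*x/5 - 3.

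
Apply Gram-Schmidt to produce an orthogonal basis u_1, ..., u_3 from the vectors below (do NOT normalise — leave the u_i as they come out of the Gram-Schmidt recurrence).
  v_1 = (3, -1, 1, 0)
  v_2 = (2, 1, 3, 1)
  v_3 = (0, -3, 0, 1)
Orthogonal basis:
  u_1 = (3, -1, 1, 0)
  u_2 = (-2/11, 19/11, 25/11, 1)
  u_3 = (-91/101, -196/101, 77/101, 147/101)

Apply the Gram-Schmidt recurrence
  u_1 = v_1
  u_i = v_i − Σ_{j<i} ((v_i · u_j) / (u_j · u_j)) · u_j.

Step by step this gives:
  u_1 = (3, -1, 1, 0)
  u_2 = (-2/11, 19/11, 25/11, 1)
  u_3 = (-91/101, -196/101, 77/101, 147/101)

Orthogonality check:
  u_2 · u_1 = 0 (should be 0)
  u_3 · u_1 = 0 (should be 0)
  u_3 · u_2 = 0 (should be 0)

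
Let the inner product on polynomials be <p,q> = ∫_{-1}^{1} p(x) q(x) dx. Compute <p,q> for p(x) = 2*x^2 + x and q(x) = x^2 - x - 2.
<p,q> = -38/15

Expand the product: p(x)·q(x) = 2*x^4 - x^3 - 5*x^2 - 2*x.
∫_{-1}^{1} of each monomial x^k gives [2/(k+1) if k even, 0 if k odd]. Integrating term-by-term (or equivalently evaluating the antiderivative F(x) = 2*x^5/5 - x^4/4 - 5*x^3/3 - x^2 at the endpoints):
  F(1) − F(−1) = -151/60 − (1/60) = -38/15.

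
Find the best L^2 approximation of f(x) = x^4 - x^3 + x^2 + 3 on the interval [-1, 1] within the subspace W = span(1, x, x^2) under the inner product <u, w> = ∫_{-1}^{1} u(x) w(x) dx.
g(x) = 13*x^2/7 - 3*x/5 + 102/35

The best approximation g ∈ W is the orthogonal projection of f onto W. Writing g = a_0 + a_1 x + a_2 x^2, the coefficients solve the normal equations G · a = b where
  G_{ij} = <φ_i, φ_j> and b_i = <f, φ_i>, with φ_0 = 1, φ_1 = x, φ_2 = x^2.
G =
  [2, 0, 2/3]
  [0, 2/3, 0]
  [2/3, 0, 2/5],
b = (106/15, -2/5, 94/35).
Solving gives a_0 = 102/35, a_1 = -3/5, a_2 = 13/7, so
  g(x) = 13*x^2/7 - 3*x/5 + 102/35.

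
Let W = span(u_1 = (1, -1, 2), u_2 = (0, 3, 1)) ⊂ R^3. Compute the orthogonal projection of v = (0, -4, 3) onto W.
proj_W(v) = (91/59, -223/59, 138/59)

Set up U = [u_1 | ... | u_2] ∈ R^(3×2). The projector onto W = col(U) is P = U (U^T U)^(-1) U^T.
Compute U^T U =
  [6, -1]
  [-1, 10],
and U^T v = (10, -9).
Solve U^T U · c = U^T v for the coefficients: c = (91/59, -44/59). The projection is proj_W(v) = U c.
Check: (v - proj_W(v)) · u_1 = 0  (should be 0).
Check: (v - proj_W(v)) · u_2 = 0  (should be 0).
Result: proj_W(v) = (91/59, -223/59, 138/59).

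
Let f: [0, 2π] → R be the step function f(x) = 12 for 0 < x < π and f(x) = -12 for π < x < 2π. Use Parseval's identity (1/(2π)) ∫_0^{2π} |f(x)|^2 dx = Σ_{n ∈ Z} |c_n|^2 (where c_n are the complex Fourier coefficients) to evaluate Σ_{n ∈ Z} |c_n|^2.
Σ |c_n|^2 = 144

Parseval equates the L^2 energy of f (normalised by 1/(2π)) with the ℓ^2 sum of its Fourier coefficients: (1/(2π)) ∫_0^{2π} |f|^2 = Σ |c_n|^2.
Compute the left side: (1/(2π)) [∫_0^π 12^2 dx + ∫_π^{2π} (-12)^2 dx] = (1/(2π)) · (144π + 144π) = (144 + 144)/2 = 144.
So Σ_{n ∈ Z} |c_n|^2 = 144.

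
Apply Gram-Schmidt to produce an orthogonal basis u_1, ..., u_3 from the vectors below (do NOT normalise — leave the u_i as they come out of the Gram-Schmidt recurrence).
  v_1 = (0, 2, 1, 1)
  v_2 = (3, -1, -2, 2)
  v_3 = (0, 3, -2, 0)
Orthogonal basis:
  u_1 = (0, 2, 1, 1)
  u_2 = (3, -1/3, -5/3, 7/3)
  u_3 = (-21/52, 89/52, -127/52, -51/52)

Apply the Gram-Schmidt recurrence
  u_1 = v_1
  u_i = v_i − Σ_{j<i} ((v_i · u_j) / (u_j · u_j)) · u_j.

Step by step this gives:
  u_1 = (0, 2, 1, 1)
  u_2 = (3, -1/3, -5/3, 7/3)
  u_3 = (-21/52, 89/52, -127/52, -51/52)

Orthogonality check:
  u_2 · u_1 = 0 (should be 0)
  u_3 · u_1 = 0 (should be 0)
  u_3 · u_2 = 0 (should be 0)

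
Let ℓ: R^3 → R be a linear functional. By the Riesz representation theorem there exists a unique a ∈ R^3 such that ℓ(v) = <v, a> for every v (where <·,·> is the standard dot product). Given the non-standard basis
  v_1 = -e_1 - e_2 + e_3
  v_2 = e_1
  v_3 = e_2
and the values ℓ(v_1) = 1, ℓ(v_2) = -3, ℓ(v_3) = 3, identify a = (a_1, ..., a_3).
a = (-3, 3, 1)

Write a = (a_1, ..., a_3) in the standard basis. For each basis vector v_i, ℓ(v_i) = <v_i, a> is a linear equation in the a_j's. Collect the n equations into a matrix system V a = ℓ, where row i of V is v_i (expressed in the standard basis). Since V is invertible (lower-triangular with 1s on the diagonal, up to permutation), solve by back-substitution:
  V =
[[-1, -1, 1],
 [1, 0, 0],
 [0, 1, 0]]
  V a = (1, -3, 3)
Solving gives a = (-3, 3, 1).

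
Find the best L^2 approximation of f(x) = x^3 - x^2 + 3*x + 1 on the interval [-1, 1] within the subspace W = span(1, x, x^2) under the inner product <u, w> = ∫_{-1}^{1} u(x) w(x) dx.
g(x) = -x^2 + 18*x/5 + 1

The best approximation g ∈ W is the orthogonal projection of f onto W. Writing g = a_0 + a_1 x + a_2 x^2, the coefficients solve the normal equations G · a = b where
  G_{ij} = <φ_i, φ_j> and b_i = <f, φ_i>, with φ_0 = 1, φ_1 = x, φ_2 = x^2.
G =
  [2, 0, 2/3]
  [0, 2/3, 0]
  [2/3, 0, 2/5],
b = (4/3, 12/5, 4/15).
Solving gives a_0 = 1, a_1 = 18/5, a_2 = -1, so
  g(x) = -x^2 + 18*x/5 + 1.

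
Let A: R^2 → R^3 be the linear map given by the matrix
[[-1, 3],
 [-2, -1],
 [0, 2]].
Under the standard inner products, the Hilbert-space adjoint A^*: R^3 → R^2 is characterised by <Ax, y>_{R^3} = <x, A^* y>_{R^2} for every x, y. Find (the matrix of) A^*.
A^* = A^T =
[[-1, -2, 0],
 [3, -1, 2]]

For real matrices with standard dot products, the defining identity <Ax, y> = <x, A^* y> gives (Ax)^T y = x^T (A^*) y, i.e. x^T A^T y = x^T (A^*) y. Since this holds for all x, y, we must have A^* = A^T. Therefore
A^* =
[[-1, -2, 0],
 [3, -1, 2]].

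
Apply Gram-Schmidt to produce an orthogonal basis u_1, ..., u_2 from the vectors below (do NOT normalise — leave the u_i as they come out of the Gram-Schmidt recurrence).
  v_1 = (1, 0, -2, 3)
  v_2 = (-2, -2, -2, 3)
Orthogonal basis:
  u_1 = (1, 0, -2, 3)
  u_2 = (-39/14, -2, -3/7, 9/14)

Apply the Gram-Schmidt recurrence
  u_1 = v_1
  u_i = v_i − Σ_{j<i} ((v_i · u_j) / (u_j · u_j)) · u_j.

Step by step this gives:
  u_1 = (1, 0, -2, 3)
  u_2 = (-39/14, -2, -3/7, 9/14)

Orthogonality check:
  u_2 · u_1 = 0 (should be 0)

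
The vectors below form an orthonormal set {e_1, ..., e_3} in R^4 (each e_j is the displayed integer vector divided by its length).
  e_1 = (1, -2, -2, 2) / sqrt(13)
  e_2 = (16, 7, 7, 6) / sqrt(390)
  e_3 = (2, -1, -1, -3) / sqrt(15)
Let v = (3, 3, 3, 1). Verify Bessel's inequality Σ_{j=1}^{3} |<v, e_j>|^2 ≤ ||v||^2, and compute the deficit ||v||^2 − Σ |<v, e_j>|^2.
Σ |<v, e_j>|^2 = 28; ||v||^2 = 28; deficit = 0

Write each e_j = u_j / sqrt(<u_j, u_j>) where u_j is the displayed integer vector. Then <v, e_j> = <v, u_j> / sqrt(<u_j, u_j>), so |<v, e_j>|^2 = <v, u_j>^2 / <u_j, u_j>.
Coefficients: <v, e_1> = -7/sqrt(13), <v, e_2> = 96/sqrt(390), <v, e_3> = -3/sqrt(15).
Square and sum: Σ |<v, e_j>|^2 = 28.
Compute ||v||^2 = v·v = 28.
Deficit = 28 − 28 = 0 ≥ 0, confirming Bessel's inequality. (The deficit equals ||v − Σ <v,e_j> e_j||^2, the squared distance from v to span{e_j}.)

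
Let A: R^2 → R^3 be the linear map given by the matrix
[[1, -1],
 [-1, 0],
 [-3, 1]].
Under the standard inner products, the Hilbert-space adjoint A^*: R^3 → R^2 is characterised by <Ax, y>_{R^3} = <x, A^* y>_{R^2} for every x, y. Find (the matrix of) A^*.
A^* = A^T =
[[1, -1, -3],
 [-1, 0, 1]]

For real matrices with standard dot products, the defining identity <Ax, y> = <x, A^* y> gives (Ax)^T y = x^T (A^*) y, i.e. x^T A^T y = x^T (A^*) y. Since this holds for all x, y, we must have A^* = A^T. Therefore
A^* =
[[1, -1, -3],
 [-1, 0, 1]].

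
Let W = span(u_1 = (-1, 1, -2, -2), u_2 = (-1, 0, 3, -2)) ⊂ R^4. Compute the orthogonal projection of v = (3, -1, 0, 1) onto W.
proj_W(v) = (145/139, -89/139, 10/139, 290/139)

Set up U = [u_1 | ... | u_2] ∈ R^(4×2). The projector onto W = col(U) is P = U (U^T U)^(-1) U^T.
Compute U^T U =
  [10, -1]
  [-1, 14],
and U^T v = (-6, -5).
Solve U^T U · c = U^T v for the coefficients: c = (-89/139, -56/139). The projection is proj_W(v) = U c.
Check: (v - proj_W(v)) · u_1 = 0  (should be 0).
Check: (v - proj_W(v)) · u_2 = 0  (should be 0).
Result: proj_W(v) = (145/139, -89/139, 10/139, 290/139).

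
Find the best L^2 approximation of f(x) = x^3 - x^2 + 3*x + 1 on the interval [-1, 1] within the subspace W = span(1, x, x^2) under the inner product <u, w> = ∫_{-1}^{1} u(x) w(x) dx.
g(x) = -x^2 + 18*x/5 + 1

The best approximation g ∈ W is the orthogonal projection of f onto W. Writing g = a_0 + a_1 x + a_2 x^2, the coefficients solve the normal equations G · a = b where
  G_{ij} = <φ_i, φ_j> and b_i = <f, φ_i>, with φ_0 = 1, φ_1 = x, φ_2 = x^2.
G =
  [2, 0, 2/3]
  [0, 2/3, 0]
  [2/3, 0, 2/5],
b = (4/3, 12/5, 4/15).
Solving gives a_0 = 1, a_1 = 18/5, a_2 = -1, so
  g(x) = -x^2 + 18*x/5 + 1.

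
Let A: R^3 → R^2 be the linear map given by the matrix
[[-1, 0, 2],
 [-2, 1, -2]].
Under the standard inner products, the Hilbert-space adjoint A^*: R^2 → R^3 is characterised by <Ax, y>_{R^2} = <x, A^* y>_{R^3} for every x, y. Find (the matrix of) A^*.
A^* = A^T =
[[-1, -2],
 [0, 1],
 [2, -2]]

For real matrices with standard dot products, the defining identity <Ax, y> = <x, A^* y> gives (Ax)^T y = x^T (A^*) y, i.e. x^T A^T y = x^T (A^*) y. Since this holds for all x, y, we must have A^* = A^T. Therefore
A^* =
[[-1, -2],
 [0, 1],
 [2, -2]].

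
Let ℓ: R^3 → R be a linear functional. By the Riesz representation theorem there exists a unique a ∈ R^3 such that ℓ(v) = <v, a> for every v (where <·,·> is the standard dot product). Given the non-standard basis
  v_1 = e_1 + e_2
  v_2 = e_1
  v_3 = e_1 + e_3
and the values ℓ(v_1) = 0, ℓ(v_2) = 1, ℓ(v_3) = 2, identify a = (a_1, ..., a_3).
a = (1, -1, 1)

Write a = (a_1, ..., a_3) in the standard basis. For each basis vector v_i, ℓ(v_i) = <v_i, a> is a linear equation in the a_j's. Collect the n equations into a matrix system V a = ℓ, where row i of V is v_i (expressed in the standard basis). Since V is invertible (lower-triangular with 1s on the diagonal, up to permutation), solve by back-substitution:
  V =
[[1, 1, 0],
 [1, 0, 0],
 [1, 0, 1]]
  V a = (0, 1, 2)
Solving gives a = (1, -1, 1).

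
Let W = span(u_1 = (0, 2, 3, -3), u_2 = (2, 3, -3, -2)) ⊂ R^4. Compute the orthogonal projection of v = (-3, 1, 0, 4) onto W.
proj_W(v) = (-424/563, -1090/563, -45/563, 1105/563)

Set up U = [u_1 | ... | u_2] ∈ R^(4×2). The projector onto W = col(U) is P = U (U^T U)^(-1) U^T.
Compute U^T U =
  [22, 3]
  [3, 26],
and U^T v = (-10, -11).
Solve U^T U · c = U^T v for the coefficients: c = (-227/563, -212/563). The projection is proj_W(v) = U c.
Check: (v - proj_W(v)) · u_1 = 0  (should be 0).
Check: (v - proj_W(v)) · u_2 = 0  (should be 0).
Result: proj_W(v) = (-424/563, -1090/563, -45/563, 1105/563).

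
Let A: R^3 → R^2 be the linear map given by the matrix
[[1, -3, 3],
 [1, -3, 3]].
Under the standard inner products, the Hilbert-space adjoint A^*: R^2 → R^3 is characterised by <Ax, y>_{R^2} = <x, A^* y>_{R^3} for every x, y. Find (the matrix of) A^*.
A^* = A^T =
[[1, 1],
 [-3, -3],
 [3, 3]]

For real matrices with standard dot products, the defining identity <Ax, y> = <x, A^* y> gives (Ax)^T y = x^T (A^*) y, i.e. x^T A^T y = x^T (A^*) y. Since this holds for all x, y, we must have A^* = A^T. Therefore
A^* =
[[1, 1],
 [-3, -3],
 [3, 3]].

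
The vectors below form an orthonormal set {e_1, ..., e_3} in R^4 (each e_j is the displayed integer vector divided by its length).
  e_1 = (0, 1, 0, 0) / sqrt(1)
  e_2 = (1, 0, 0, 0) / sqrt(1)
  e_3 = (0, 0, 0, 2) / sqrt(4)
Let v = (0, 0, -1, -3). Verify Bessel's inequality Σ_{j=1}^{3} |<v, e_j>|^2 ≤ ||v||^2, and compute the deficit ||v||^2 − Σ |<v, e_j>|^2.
Σ |<v, e_j>|^2 = 9; ||v||^2 = 10; deficit = 1

Write each e_j = u_j / sqrt(<u_j, u_j>) where u_j is the displayed integer vector. Then <v, e_j> = <v, u_j> / sqrt(<u_j, u_j>), so |<v, e_j>|^2 = <v, u_j>^2 / <u_j, u_j>.
Coefficients: <v, e_1> = 0/sqrt(1), <v, e_2> = 0/sqrt(1), <v, e_3> = -6/sqrt(4).
Square and sum: Σ |<v, e_j>|^2 = 9.
Compute ||v||^2 = v·v = 10.
Deficit = 10 − 9 = 1 ≥ 0, confirming Bessel's inequality. (The deficit equals ||v − Σ <v,e_j> e_j||^2, the squared distance from v to span{e_j}.)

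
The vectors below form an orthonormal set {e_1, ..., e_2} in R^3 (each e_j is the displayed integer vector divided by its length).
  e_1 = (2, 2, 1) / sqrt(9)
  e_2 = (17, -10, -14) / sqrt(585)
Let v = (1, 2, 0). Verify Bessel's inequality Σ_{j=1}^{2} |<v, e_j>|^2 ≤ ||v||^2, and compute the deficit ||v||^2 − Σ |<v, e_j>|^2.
Σ |<v, e_j>|^2 = 261/65; ||v||^2 = 5; deficit = 64/65

Write each e_j = u_j / sqrt(<u_j, u_j>) where u_j is the displayed integer vector. Then <v, e_j> = <v, u_j> / sqrt(<u_j, u_j>), so |<v, e_j>|^2 = <v, u_j>^2 / <u_j, u_j>.
Coefficients: <v, e_1> = 6/sqrt(9), <v, e_2> = -3/sqrt(585).
Square and sum: Σ |<v, e_j>|^2 = 261/65.
Compute ||v||^2 = v·v = 5.
Deficit = 5 − 261/65 = 64/65 ≥ 0, confirming Bessel's inequality. (The deficit equals ||v − Σ <v,e_j> e_j||^2, the squared distance from v to span{e_j}.)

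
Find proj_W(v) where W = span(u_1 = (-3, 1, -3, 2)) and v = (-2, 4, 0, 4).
proj_W(v) = (-54/23, 18/23, -54/23, 36/23)

Set up U = [u_1 | ... | u_1] ∈ R^(4×1). The projector onto W = col(U) is P = U (U^T U)^(-1) U^T.
Compute U^T U =
  [23],
and U^T v = (18).
Solve U^T U · c = U^T v for the coefficients: c = (18/23). The projection is proj_W(v) = U c.
Check: (v - proj_W(v)) · u_1 = 0  (should be 0).
Result: proj_W(v) = (-54/23, 18/23, -54/23, 36/23).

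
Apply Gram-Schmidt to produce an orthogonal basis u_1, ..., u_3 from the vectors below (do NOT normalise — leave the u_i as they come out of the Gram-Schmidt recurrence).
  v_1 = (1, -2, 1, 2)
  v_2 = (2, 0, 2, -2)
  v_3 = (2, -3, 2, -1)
Orthogonal basis:
  u_1 = (1, -2, 1, 2)
  u_2 = (2, 0, 2, -2)
  u_3 = (-7/15, -7/5, -7/15, -14/15)

Apply the Gram-Schmidt recurrence
  u_1 = v_1
  u_i = v_i − Σ_{j<i} ((v_i · u_j) / (u_j · u_j)) · u_j.

Step by step this gives:
  u_1 = (1, -2, 1, 2)
  u_2 = (2, 0, 2, -2)
  u_3 = (-7/15, -7/5, -7/15, -14/15)

Orthogonality check:
  u_2 · u_1 = 0 (should be 0)
  u_3 · u_1 = 0 (should be 0)
  u_3 · u_2 = 0 (should be 0)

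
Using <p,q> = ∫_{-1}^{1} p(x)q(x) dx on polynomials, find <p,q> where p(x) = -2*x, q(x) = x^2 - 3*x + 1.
<p,q> = 4

Expand the product: p(x)·q(x) = -2*x^3 + 6*x^2 - 2*x.
∫_{-1}^{1} of each monomial x^k gives [2/(k+1) if k even, 0 if k odd]. Integrating term-by-term (or equivalently evaluating the antiderivative F(x) = -x^4/2 + 2*x^3 - x^2 at the endpoints):
  F(1) − F(−1) = 1/2 − (-7/2) = 4.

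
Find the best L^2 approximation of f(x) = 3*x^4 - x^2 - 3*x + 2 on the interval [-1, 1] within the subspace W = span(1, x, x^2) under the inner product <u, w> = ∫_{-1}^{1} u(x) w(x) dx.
g(x) = 11*x^2/7 - 3*x + 61/35

The best approximation g ∈ W is the orthogonal projection of f onto W. Writing g = a_0 + a_1 x + a_2 x^2, the coefficients solve the normal equations G · a = b where
  G_{ij} = <φ_i, φ_j> and b_i = <f, φ_i>, with φ_0 = 1, φ_1 = x, φ_2 = x^2.
G =
  [2, 0, 2/3]
  [0, 2/3, 0]
  [2/3, 0, 2/5],
b = (68/15, -2, 188/105).
Solving gives a_0 = 61/35, a_1 = -3, a_2 = 11/7, so
  g(x) = 11*x^2/7 - 3*x + 61/35.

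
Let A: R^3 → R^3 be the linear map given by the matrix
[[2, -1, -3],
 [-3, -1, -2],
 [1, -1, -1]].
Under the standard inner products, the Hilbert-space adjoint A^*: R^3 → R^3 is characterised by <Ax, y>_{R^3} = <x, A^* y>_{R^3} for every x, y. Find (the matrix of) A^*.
A^* = A^T =
[[2, -3, 1],
 [-1, -1, -1],
 [-3, -2, -1]]

For real matrices with standard dot products, the defining identity <Ax, y> = <x, A^* y> gives (Ax)^T y = x^T (A^*) y, i.e. x^T A^T y = x^T (A^*) y. Since this holds for all x, y, we must have A^* = A^T. Therefore
A^* =
[[2, -3, 1],
 [-1, -1, -1],
 [-3, -2, -1]].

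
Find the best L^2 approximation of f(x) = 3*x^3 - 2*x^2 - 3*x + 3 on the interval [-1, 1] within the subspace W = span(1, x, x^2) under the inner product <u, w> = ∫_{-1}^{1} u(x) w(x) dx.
g(x) = -2*x^2 - 6*x/5 + 3

The best approximation g ∈ W is the orthogonal projection of f onto W. Writing g = a_0 + a_1 x + a_2 x^2, the coefficients solve the normal equations G · a = b where
  G_{ij} = <φ_i, φ_j> and b_i = <f, φ_i>, with φ_0 = 1, φ_1 = x, φ_2 = x^2.
G =
  [2, 0, 2/3]
  [0, 2/3, 0]
  [2/3, 0, 2/5],
b = (14/3, -4/5, 6/5).
Solving gives a_0 = 3, a_1 = -6/5, a_2 = -2, so
  g(x) = -2*x^2 - 6*x/5 + 3.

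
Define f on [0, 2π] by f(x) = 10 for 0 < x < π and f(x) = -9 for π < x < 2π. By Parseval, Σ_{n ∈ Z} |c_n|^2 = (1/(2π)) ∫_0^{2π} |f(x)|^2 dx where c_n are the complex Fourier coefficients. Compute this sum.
Σ |c_n|^2 = 181/2

Parseval equates the L^2 energy of f (normalised by 1/(2π)) with the ℓ^2 sum of its Fourier coefficients: (1/(2π)) ∫_0^{2π} |f|^2 = Σ |c_n|^2.
Compute the left side: (1/(2π)) [∫_0^π 10^2 dx + ∫_π^{2π} (-9)^2 dx] = (1/(2π)) · (100π + 81π) = (100 + 81)/2 = 181/2.
So Σ_{n ∈ Z} |c_n|^2 = 181/2.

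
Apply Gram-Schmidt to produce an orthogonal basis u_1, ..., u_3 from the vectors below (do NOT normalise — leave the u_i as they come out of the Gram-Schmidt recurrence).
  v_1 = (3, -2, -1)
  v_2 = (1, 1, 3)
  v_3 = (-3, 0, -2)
Orthogonal basis:
  u_1 = (3, -2, -1)
  u_2 = (10/7, 5/7, 20/7)
  u_3 = (-1/6, -1/3, 1/6)

Apply the Gram-Schmidt recurrence
  u_1 = v_1
  u_i = v_i − Σ_{j<i} ((v_i · u_j) / (u_j · u_j)) · u_j.

Step by step this gives:
  u_1 = (3, -2, -1)
  u_2 = (10/7, 5/7, 20/7)
  u_3 = (-1/6, -1/3, 1/6)

Orthogonality check:
  u_2 · u_1 = 0 (should be 0)
  u_3 · u_1 = 0 (should be 0)
  u_3 · u_2 = 0 (should be 0)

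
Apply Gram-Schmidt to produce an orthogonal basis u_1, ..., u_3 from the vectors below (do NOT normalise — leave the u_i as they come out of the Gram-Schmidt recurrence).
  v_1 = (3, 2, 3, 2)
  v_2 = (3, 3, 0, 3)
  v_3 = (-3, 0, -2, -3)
Orthogonal basis:
  u_1 = (3, 2, 3, 2)
  u_2 = (15/26, 18/13, -63/26, 18/13)
  u_3 = (-15/29, 51/29, 5/29, -36/29)

Apply the Gram-Schmidt recurrence
  u_1 = v_1
  u_i = v_i − Σ_{j<i} ((v_i · u_j) / (u_j · u_j)) · u_j.

Step by step this gives:
  u_1 = (3, 2, 3, 2)
  u_2 = (15/26, 18/13, -63/26, 18/13)
  u_3 = (-15/29, 51/29, 5/29, -36/29)

Orthogonality check:
  u_2 · u_1 = 0 (should be 0)
  u_3 · u_1 = 0 (should be 0)
  u_3 · u_2 = 0 (should be 0)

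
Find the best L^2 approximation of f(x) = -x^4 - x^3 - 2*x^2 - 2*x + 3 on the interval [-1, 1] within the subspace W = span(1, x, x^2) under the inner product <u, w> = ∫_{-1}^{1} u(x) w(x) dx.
g(x) = -20*x^2/7 - 13*x/5 + 108/35

The best approximation g ∈ W is the orthogonal projection of f onto W. Writing g = a_0 + a_1 x + a_2 x^2, the coefficients solve the normal equations G · a = b where
  G_{ij} = <φ_i, φ_j> and b_i = <f, φ_i>, with φ_0 = 1, φ_1 = x, φ_2 = x^2.
G =
  [2, 0, 2/3]
  [0, 2/3, 0]
  [2/3, 0, 2/5],
b = (64/15, -26/15, 32/35).
Solving gives a_0 = 108/35, a_1 = -13/5, a_2 = -20/7, so
  g(x) = -20*x^2/7 - 13*x/5 + 108/35.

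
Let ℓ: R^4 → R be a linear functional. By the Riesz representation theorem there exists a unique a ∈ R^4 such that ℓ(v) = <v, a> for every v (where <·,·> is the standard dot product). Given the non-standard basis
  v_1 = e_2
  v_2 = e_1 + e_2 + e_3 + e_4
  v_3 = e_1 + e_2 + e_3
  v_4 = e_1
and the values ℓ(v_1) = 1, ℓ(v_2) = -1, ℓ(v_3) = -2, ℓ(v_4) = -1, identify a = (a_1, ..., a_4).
a = (-1, 1, -2, 1)

Write a = (a_1, ..., a_4) in the standard basis. For each basis vector v_i, ℓ(v_i) = <v_i, a> is a linear equation in the a_j's. Collect the n equations into a matrix system V a = ℓ, where row i of V is v_i (expressed in the standard basis). Since V is invertible (lower-triangular with 1s on the diagonal, up to permutation), solve by back-substitution:
  V =
[[0, 1, 0, 0],
 [1, 1, 1, 1],
 [1, 1, 1, 0],
 [1, 0, 0, 0]]
  V a = (1, -1, -2, -1)
Solving gives a = (-1, 1, -2, 1).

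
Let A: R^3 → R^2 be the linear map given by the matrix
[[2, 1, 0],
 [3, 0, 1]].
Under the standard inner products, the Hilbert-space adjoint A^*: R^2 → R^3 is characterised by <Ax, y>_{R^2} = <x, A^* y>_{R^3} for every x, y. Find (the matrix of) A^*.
A^* = A^T =
[[2, 3],
 [1, 0],
 [0, 1]]

For real matrices with standard dot products, the defining identity <Ax, y> = <x, A^* y> gives (Ax)^T y = x^T (A^*) y, i.e. x^T A^T y = x^T (A^*) y. Since this holds for all x, y, we must have A^* = A^T. Therefore
A^* =
[[2, 3],
 [1, 0],
 [0, 1]].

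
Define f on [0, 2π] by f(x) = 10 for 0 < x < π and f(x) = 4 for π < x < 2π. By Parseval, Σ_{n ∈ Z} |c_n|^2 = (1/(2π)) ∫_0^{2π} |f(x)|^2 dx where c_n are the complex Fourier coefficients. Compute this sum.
Σ |c_n|^2 = 58

Parseval equates the L^2 energy of f (normalised by 1/(2π)) with the ℓ^2 sum of its Fourier coefficients: (1/(2π)) ∫_0^{2π} |f|^2 = Σ |c_n|^2.
Compute the left side: (1/(2π)) [∫_0^π 10^2 dx + ∫_π^{2π} 4^2 dx] = (1/(2π)) · (100π + 16π) = (100 + 16)/2 = 58.
So Σ_{n ∈ Z} |c_n|^2 = 58.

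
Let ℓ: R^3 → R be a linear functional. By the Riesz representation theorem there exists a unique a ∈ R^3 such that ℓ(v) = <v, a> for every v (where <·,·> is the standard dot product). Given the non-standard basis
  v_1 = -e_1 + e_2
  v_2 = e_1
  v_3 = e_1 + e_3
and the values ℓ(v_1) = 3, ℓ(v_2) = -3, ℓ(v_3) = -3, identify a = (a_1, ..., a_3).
a = (-3, 0, 0)

Write a = (a_1, ..., a_3) in the standard basis. For each basis vector v_i, ℓ(v_i) = <v_i, a> is a linear equation in the a_j's. Collect the n equations into a matrix system V a = ℓ, where row i of V is v_i (expressed in the standard basis). Since V is invertible (lower-triangular with 1s on the diagonal, up to permutation), solve by back-substitution:
  V =
[[-1, 1, 0],
 [1, 0, 0],
 [1, 0, 1]]
  V a = (3, -3, -3)
Solving gives a = (-3, 0, 0).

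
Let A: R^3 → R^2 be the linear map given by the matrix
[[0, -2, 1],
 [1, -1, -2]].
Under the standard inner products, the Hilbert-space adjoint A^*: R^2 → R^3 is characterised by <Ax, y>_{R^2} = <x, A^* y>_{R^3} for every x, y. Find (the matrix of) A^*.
A^* = A^T =
[[0, 1],
 [-2, -1],
 [1, -2]]

For real matrices with standard dot products, the defining identity <Ax, y> = <x, A^* y> gives (Ax)^T y = x^T (A^*) y, i.e. x^T A^T y = x^T (A^*) y. Since this holds for all x, y, we must have A^* = A^T. Therefore
A^* =
[[0, 1],
 [-2, -1],
 [1, -2]].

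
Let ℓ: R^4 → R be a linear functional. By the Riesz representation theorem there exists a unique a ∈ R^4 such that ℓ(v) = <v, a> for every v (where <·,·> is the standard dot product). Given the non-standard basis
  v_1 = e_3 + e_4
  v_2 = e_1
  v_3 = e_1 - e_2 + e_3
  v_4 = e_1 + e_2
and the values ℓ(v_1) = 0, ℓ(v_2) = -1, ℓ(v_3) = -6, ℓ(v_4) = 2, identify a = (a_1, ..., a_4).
a = (-1, 3, -2, 2)

Write a = (a_1, ..., a_4) in the standard basis. For each basis vector v_i, ℓ(v_i) = <v_i, a> is a linear equation in the a_j's. Collect the n equations into a matrix system V a = ℓ, where row i of V is v_i (expressed in the standard basis). Since V is invertible (lower-triangular with 1s on the diagonal, up to permutation), solve by back-substitution:
  V =
[[0, 0, 1, 1],
 [1, 0, 0, 0],
 [1, -1, 1, 0],
 [1, 1, 0, 0]]
  V a = (0, -1, -6, 2)
Solving gives a = (-1, 3, -2, 2).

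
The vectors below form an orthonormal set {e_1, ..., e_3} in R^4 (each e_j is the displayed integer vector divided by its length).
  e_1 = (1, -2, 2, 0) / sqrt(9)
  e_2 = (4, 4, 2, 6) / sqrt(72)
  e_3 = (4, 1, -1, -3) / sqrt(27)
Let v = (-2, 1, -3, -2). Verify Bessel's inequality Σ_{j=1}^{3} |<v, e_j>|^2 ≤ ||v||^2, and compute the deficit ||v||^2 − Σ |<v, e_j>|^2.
Σ |<v, e_j>|^2 = 971/54; ||v||^2 = 18; deficit = 1/54

Write each e_j = u_j / sqrt(<u_j, u_j>) where u_j is the displayed integer vector. Then <v, e_j> = <v, u_j> / sqrt(<u_j, u_j>), so |<v, e_j>|^2 = <v, u_j>^2 / <u_j, u_j>.
Coefficients: <v, e_1> = -10/sqrt(9), <v, e_2> = -22/sqrt(72), <v, e_3> = 2/sqrt(27).
Square and sum: Σ |<v, e_j>|^2 = 971/54.
Compute ||v||^2 = v·v = 18.
Deficit = 18 − 971/54 = 1/54 ≥ 0, confirming Bessel's inequality. (The deficit equals ||v − Σ <v,e_j> e_j||^2, the squared distance from v to span{e_j}.)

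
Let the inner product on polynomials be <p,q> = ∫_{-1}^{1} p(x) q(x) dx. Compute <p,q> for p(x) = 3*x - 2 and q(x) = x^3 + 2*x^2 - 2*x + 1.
<p,q> = -142/15

Expand the product: p(x)·q(x) = 3*x^4 + 4*x^3 - 10*x^2 + 7*x - 2.
∫_{-1}^{1} of each monomial x^k gives [2/(k+1) if k even, 0 if k odd]. Integrating term-by-term (or equivalently evaluating the antiderivative F(x) = 3*x^5/5 + x^4 - 10*x^3/3 + 7*x^2/2 - 2*x at the endpoints):
  F(1) − F(−1) = -7/30 − (277/30) = -142/15.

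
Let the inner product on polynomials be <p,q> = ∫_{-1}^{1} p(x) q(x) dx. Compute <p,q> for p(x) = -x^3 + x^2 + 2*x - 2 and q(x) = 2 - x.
<p,q> = -38/5

Expand the product: p(x)·q(x) = x^4 - 3*x^3 + 6*x - 4.
∫_{-1}^{1} of each monomial x^k gives [2/(k+1) if k even, 0 if k odd]. Integrating term-by-term (or equivalently evaluating the antiderivative F(x) = x^5/5 - 3*x^4/4 + 3*x^2 - 4*x at the endpoints):
  F(1) − F(−1) = -31/20 − (121/20) = -38/5.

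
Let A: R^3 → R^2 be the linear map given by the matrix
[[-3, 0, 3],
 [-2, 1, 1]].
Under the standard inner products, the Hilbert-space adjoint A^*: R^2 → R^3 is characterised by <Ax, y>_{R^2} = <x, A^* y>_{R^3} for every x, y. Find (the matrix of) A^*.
A^* = A^T =
[[-3, -2],
 [0, 1],
 [3, 1]]

For real matrices with standard dot products, the defining identity <Ax, y> = <x, A^* y> gives (Ax)^T y = x^T (A^*) y, i.e. x^T A^T y = x^T (A^*) y. Since this holds for all x, y, we must have A^* = A^T. Therefore
A^* =
[[-3, -2],
 [0, 1],
 [3, 1]].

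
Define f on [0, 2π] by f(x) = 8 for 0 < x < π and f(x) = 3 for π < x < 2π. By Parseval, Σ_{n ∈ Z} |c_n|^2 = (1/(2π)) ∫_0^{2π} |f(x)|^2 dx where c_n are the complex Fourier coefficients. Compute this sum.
Σ |c_n|^2 = 73/2

Parseval equates the L^2 energy of f (normalised by 1/(2π)) with the ℓ^2 sum of its Fourier coefficients: (1/(2π)) ∫_0^{2π} |f|^2 = Σ |c_n|^2.
Compute the left side: (1/(2π)) [∫_0^π 8^2 dx + ∫_π^{2π} 3^2 dx] = (1/(2π)) · (64π + 9π) = (64 + 9)/2 = 73/2.
So Σ_{n ∈ Z} |c_n|^2 = 73/2.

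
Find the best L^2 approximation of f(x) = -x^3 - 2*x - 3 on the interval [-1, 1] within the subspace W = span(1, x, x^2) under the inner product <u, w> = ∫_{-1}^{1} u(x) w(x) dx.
g(x) = -13*x/5 - 3

The best approximation g ∈ W is the orthogonal projection of f onto W. Writing g = a_0 + a_1 x + a_2 x^2, the coefficients solve the normal equations G · a = b where
  G_{ij} = <φ_i, φ_j> and b_i = <f, φ_i>, with φ_0 = 1, φ_1 = x, φ_2 = x^2.
G =
  [2, 0, 2/3]
  [0, 2/3, 0]
  [2/3, 0, 2/5],
b = (-6, -26/15, -2).
Solving gives a_0 = -3, a_1 = -13/5, a_2 = 0, so
  g(x) = -13*x/5 - 3.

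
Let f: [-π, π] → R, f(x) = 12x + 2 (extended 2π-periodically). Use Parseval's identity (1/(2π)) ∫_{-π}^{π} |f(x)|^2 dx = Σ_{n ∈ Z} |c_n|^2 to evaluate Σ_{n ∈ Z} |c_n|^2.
Σ |c_n|^2 = 48π^2 + 4

Expand and integrate term by term over [-π, π]:
  ∫ (12x)^2 dx = 144·(2π^3/3); ∫ 2·12·(2)·x dx = 0 (odd integrand); ∫ 2^2 dx = 4·2π.
So (1/(2π)) ∫_{-π}^{π} (12x + 2)^2 dx = 144π^2/3 + 4 = 48π^2 + 4.
Parseval ⇒ Σ |c_n|^2 = 48π^2 + 4.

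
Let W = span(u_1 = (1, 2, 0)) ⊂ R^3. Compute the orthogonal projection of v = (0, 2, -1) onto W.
proj_W(v) = (4/5, 8/5, 0)

Set up U = [u_1 | ... | u_1] ∈ R^(3×1). The projector onto W = col(U) is P = U (U^T U)^(-1) U^T.
Compute U^T U =
  [5],
and U^T v = (4).
Solve U^T U · c = U^T v for the coefficients: c = (4/5). The projection is proj_W(v) = U c.
Check: (v - proj_W(v)) · u_1 = 0  (should be 0).
Result: proj_W(v) = (4/5, 8/5, 0).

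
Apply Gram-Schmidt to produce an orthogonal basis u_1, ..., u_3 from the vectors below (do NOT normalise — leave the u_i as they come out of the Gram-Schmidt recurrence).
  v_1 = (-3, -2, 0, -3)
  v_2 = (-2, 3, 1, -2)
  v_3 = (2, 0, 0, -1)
Orthogonal basis:
  u_1 = (-3, -2, 0, -3)
  u_2 = (-13/11, 39/11, 1, -13/11)
  u_3 = (271/180, -1/60, 13/180, -269/180)

Apply the Gram-Schmidt recurrence
  u_1 = v_1
  u_i = v_i − Σ_{j<i} ((v_i · u_j) / (u_j · u_j)) · u_j.

Step by step this gives:
  u_1 = (-3, -2, 0, -3)
  u_2 = (-13/11, 39/11, 1, -13/11)
  u_3 = (271/180, -1/60, 13/180, -269/180)

Orthogonality check:
  u_2 · u_1 = 0 (should be 0)
  u_3 · u_1 = 0 (should be 0)
  u_3 · u_2 = 0 (should be 0)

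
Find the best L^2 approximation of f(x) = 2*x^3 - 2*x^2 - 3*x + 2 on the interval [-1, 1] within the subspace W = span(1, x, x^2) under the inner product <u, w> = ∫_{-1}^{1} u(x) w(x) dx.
g(x) = -2*x^2 - 9*x/5 + 2

The best approximation g ∈ W is the orthogonal projection of f onto W. Writing g = a_0 + a_1 x + a_2 x^2, the coefficients solve the normal equations G · a = b where
  G_{ij} = <φ_i, φ_j> and b_i = <f, φ_i>, with φ_0 = 1, φ_1 = x, φ_2 = x^2.
G =
  [2, 0, 2/3]
  [0, 2/3, 0]
  [2/3, 0, 2/5],
b = (8/3, -6/5, 8/15).
Solving gives a_0 = 2, a_1 = -9/5, a_2 = -2, so
  g(x) = -2*x^2 - 9*x/5 + 2.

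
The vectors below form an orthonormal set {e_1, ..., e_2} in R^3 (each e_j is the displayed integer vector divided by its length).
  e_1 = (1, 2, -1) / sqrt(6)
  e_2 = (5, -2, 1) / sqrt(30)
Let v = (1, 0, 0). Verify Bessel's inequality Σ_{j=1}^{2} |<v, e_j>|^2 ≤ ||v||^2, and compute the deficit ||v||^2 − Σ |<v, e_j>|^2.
Σ |<v, e_j>|^2 = 1; ||v||^2 = 1; deficit = 0

Write each e_j = u_j / sqrt(<u_j, u_j>) where u_j is the displayed integer vector. Then <v, e_j> = <v, u_j> / sqrt(<u_j, u_j>), so |<v, e_j>|^2 = <v, u_j>^2 / <u_j, u_j>.
Coefficients: <v, e_1> = 1/sqrt(6), <v, e_2> = 5/sqrt(30).
Square and sum: Σ |<v, e_j>|^2 = 1.
Compute ||v||^2 = v·v = 1.
Deficit = 1 − 1 = 0 ≥ 0, confirming Bessel's inequality. (The deficit equals ||v − Σ <v,e_j> e_j||^2, the squared distance from v to span{e_j}.)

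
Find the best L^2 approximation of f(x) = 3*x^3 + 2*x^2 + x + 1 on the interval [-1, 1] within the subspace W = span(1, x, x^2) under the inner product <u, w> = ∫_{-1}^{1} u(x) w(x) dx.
g(x) = 2*x^2 + 14*x/5 + 1

The best approximation g ∈ W is the orthogonal projection of f onto W. Writing g = a_0 + a_1 x + a_2 x^2, the coefficients solve the normal equations G · a = b where
  G_{ij} = <φ_i, φ_j> and b_i = <f, φ_i>, with φ_0 = 1, φ_1 = x, φ_2 = x^2.
G =
  [2, 0, 2/3]
  [0, 2/3, 0]
  [2/3, 0, 2/5],
b = (10/3, 28/15, 22/15).
Solving gives a_0 = 1, a_1 = 14/5, a_2 = 2, so
  g(x) = 2*x^2 + 14*x/5 + 1.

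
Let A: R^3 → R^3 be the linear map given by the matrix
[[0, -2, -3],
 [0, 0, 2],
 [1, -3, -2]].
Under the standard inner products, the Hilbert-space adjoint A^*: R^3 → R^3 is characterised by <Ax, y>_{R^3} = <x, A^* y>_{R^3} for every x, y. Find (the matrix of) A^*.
A^* = A^T =
[[0, 0, 1],
 [-2, 0, -3],
 [-3, 2, -2]]

For real matrices with standard dot products, the defining identity <Ax, y> = <x, A^* y> gives (Ax)^T y = x^T (A^*) y, i.e. x^T A^T y = x^T (A^*) y. Since this holds for all x, y, we must have A^* = A^T. Therefore
A^* =
[[0, 0, 1],
 [-2, 0, -3],
 [-3, 2, -2]].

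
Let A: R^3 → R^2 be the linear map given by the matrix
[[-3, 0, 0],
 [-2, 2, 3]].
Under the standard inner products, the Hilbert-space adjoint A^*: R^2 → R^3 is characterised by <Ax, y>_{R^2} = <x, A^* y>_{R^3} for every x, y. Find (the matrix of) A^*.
A^* = A^T =
[[-3, -2],
 [0, 2],
 [0, 3]]

For real matrices with standard dot products, the defining identity <Ax, y> = <x, A^* y> gives (Ax)^T y = x^T (A^*) y, i.e. x^T A^T y = x^T (A^*) y. Since this holds for all x, y, we must have A^* = A^T. Therefore
A^* =
[[-3, -2],
 [0, 2],
 [0, 3]].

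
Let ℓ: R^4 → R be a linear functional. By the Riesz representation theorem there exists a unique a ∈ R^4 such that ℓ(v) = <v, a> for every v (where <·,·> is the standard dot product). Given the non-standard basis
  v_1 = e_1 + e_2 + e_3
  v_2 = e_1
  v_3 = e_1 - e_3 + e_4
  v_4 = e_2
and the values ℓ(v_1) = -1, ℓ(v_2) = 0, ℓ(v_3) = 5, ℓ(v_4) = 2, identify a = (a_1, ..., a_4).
a = (0, 2, -3, 2)

Write a = (a_1, ..., a_4) in the standard basis. For each basis vector v_i, ℓ(v_i) = <v_i, a> is a linear equation in the a_j's. Collect the n equations into a matrix system V a = ℓ, where row i of V is v_i (expressed in the standard basis). Since V is invertible (lower-triangular with 1s on the diagonal, up to permutation), solve by back-substitution:
  V =
[[1, 1, 1, 0],
 [1, 0, 0, 0],
 [1, 0, -1, 1],
 [0, 1, 0, 0]]
  V a = (-1, 0, 5, 2)
Solving gives a = (0, 2, -3, 2).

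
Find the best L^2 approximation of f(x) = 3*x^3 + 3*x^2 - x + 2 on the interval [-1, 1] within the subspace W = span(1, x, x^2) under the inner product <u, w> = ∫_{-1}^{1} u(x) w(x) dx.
g(x) = 3*x^2 + 4*x/5 + 2

The best approximation g ∈ W is the orthogonal projection of f onto W. Writing g = a_0 + a_1 x + a_2 x^2, the coefficients solve the normal equations G · a = b where
  G_{ij} = <φ_i, φ_j> and b_i = <f, φ_i>, with φ_0 = 1, φ_1 = x, φ_2 = x^2.
G =
  [2, 0, 2/3]
  [0, 2/3, 0]
  [2/3, 0, 2/5],
b = (6, 8/15, 38/15).
Solving gives a_0 = 2, a_1 = 4/5, a_2 = 3, so
  g(x) = 3*x^2 + 4*x/5 + 2.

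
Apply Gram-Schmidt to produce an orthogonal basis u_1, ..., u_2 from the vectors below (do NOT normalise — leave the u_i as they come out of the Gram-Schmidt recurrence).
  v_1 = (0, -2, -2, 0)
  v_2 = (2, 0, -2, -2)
Orthogonal basis:
  u_1 = (0, -2, -2, 0)
  u_2 = (2, 1, -1, -2)

Apply the Gram-Schmidt recurrence
  u_1 = v_1
  u_i = v_i − Σ_{j<i} ((v_i · u_j) / (u_j · u_j)) · u_j.

Step by step this gives:
  u_1 = (0, -2, -2, 0)
  u_2 = (2, 1, -1, -2)

Orthogonality check:
  u_2 · u_1 = 0 (should be 0)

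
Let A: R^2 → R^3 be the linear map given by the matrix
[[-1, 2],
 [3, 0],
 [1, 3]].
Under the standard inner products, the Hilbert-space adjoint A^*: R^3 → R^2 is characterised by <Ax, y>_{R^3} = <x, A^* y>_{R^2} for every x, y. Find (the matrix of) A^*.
A^* = A^T =
[[-1, 3, 1],
 [2, 0, 3]]

For real matrices with standard dot products, the defining identity <Ax, y> = <x, A^* y> gives (Ax)^T y = x^T (A^*) y, i.e. x^T A^T y = x^T (A^*) y. Since this holds for all x, y, we must have A^* = A^T. Therefore
A^* =
[[-1, 3, 1],
 [2, 0, 3]].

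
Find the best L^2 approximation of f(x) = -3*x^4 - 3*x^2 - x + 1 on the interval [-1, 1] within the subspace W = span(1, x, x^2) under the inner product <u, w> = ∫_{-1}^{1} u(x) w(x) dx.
g(x) = -39*x^2/7 - x + 44/35

The best approximation g ∈ W is the orthogonal projection of f onto W. Writing g = a_0 + a_1 x + a_2 x^2, the coefficients solve the normal equations G · a = b where
  G_{ij} = <φ_i, φ_j> and b_i = <f, φ_i>, with φ_0 = 1, φ_1 = x, φ_2 = x^2.
G =
  [2, 0, 2/3]
  [0, 2/3, 0]
  [2/3, 0, 2/5],
b = (-6/5, -2/3, -146/105).
Solving gives a_0 = 44/35, a_1 = -1, a_2 = -39/7, so
  g(x) = -39*x^2/7 - x + 44/35.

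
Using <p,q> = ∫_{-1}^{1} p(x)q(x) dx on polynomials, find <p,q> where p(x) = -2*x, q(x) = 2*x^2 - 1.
<p,q> = 0

Expand the product: p(x)·q(x) = -4*x^3 + 2*x.
∫_{-1}^{1} of each monomial x^k gives [2/(k+1) if k even, 0 if k odd]. Integrating term-by-term (or equivalently evaluating the antiderivative F(x) = -x^4 + x^2 at the endpoints):
  F(1) − F(−1) = 0 − (0) = 0.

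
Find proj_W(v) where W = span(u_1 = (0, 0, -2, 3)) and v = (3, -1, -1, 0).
proj_W(v) = (0, 0, -4/13, 6/13)

Set up U = [u_1 | ... | u_1] ∈ R^(4×1). The projector onto W = col(U) is P = U (U^T U)^(-1) U^T.
Compute U^T U =
  [13],
and U^T v = (2).
Solve U^T U · c = U^T v for the coefficients: c = (2/13). The projection is proj_W(v) = U c.
Check: (v - proj_W(v)) · u_1 = 0  (should be 0).
Result: proj_W(v) = (0, 0, -4/13, 6/13).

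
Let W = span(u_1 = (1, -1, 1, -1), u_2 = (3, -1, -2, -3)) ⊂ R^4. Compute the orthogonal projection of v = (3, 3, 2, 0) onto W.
proj_W(v) = (30/67, -34/67, 40/67, -30/67)

Set up U = [u_1 | ... | u_2] ∈ R^(4×2). The projector onto W = col(U) is P = U (U^T U)^(-1) U^T.
Compute U^T U =
  [4, 5]
  [5, 23],
and U^T v = (2, 2).
Solve U^T U · c = U^T v for the coefficients: c = (36/67, -2/67). The projection is proj_W(v) = U c.
Check: (v - proj_W(v)) · u_1 = 0  (should be 0).
Check: (v - proj_W(v)) · u_2 = 0  (should be 0).
Result: proj_W(v) = (30/67, -34/67, 40/67, -30/67).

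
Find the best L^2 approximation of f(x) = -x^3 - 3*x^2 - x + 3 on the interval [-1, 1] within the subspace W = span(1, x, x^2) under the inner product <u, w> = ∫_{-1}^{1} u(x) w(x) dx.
g(x) = -3*x^2 - 8*x/5 + 3

The best approximation g ∈ W is the orthogonal projection of f onto W. Writing g = a_0 + a_1 x + a_2 x^2, the coefficients solve the normal equations G · a = b where
  G_{ij} = <φ_i, φ_j> and b_i = <f, φ_i>, with φ_0 = 1, φ_1 = x, φ_2 = x^2.
G =
  [2, 0, 2/3]
  [0, 2/3, 0]
  [2/3, 0, 2/5],
b = (4, -16/15, 4/5).
Solving gives a_0 = 3, a_1 = -8/5, a_2 = -3, so
  g(x) = -3*x^2 - 8*x/5 + 3.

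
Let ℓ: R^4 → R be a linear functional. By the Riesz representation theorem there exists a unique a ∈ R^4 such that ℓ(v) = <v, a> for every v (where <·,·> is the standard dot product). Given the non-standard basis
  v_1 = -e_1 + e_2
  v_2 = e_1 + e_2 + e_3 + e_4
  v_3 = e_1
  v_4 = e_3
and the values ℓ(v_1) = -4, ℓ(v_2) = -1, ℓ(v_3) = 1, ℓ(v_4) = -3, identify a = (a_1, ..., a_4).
a = (1, -3, -3, 4)

Write a = (a_1, ..., a_4) in the standard basis. For each basis vector v_i, ℓ(v_i) = <v_i, a> is a linear equation in the a_j's. Collect the n equations into a matrix system V a = ℓ, where row i of V is v_i (expressed in the standard basis). Since V is invertible (lower-triangular with 1s on the diagonal, up to permutation), solve by back-substitution:
  V =
[[-1, 1, 0, 0],
 [1, 1, 1, 1],
 [1, 0, 0, 0],
 [0, 0, 1, 0]]
  V a = (-4, -1, 1, -3)
Solving gives a = (1, -3, -3, 4).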